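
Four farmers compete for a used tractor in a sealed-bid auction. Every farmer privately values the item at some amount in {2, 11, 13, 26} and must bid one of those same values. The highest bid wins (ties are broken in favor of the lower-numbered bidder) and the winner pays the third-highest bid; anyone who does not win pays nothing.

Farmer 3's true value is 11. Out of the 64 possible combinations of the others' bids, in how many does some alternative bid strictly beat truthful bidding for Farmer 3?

Others bid (2, 2, 13): truth gives 0; bid 13 gives 9 > 0. Violating.
Others bid (2, 2, 26): truth gives 0; bid 26 gives 9 > 0. Violating.
Others bid (2, 11, 2): truth gives 0; bid 13 gives 9 > 0. Violating.
Others bid (2, 13, 2): truth gives 0; bid 26 gives 9 > 0. Violating.
Others bid (2, 2, 2): truth gives 9; no alternative beats it.
Others bid (2, 2, 11): truth gives 9; no alternative beats it.
(Checking all 64 profiles: 6 have a profitable deviation, 58 do not.)

6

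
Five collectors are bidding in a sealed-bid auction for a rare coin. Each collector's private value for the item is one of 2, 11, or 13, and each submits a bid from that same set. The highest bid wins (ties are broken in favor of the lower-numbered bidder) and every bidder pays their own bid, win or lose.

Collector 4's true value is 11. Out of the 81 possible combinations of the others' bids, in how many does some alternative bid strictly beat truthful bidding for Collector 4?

Others bid (2, 2, 2, 13): truth gives -11; bid 2 gives -2 > -11. Violating.
Others bid (2, 2, 11, 2): truth gives -11; bid 2 gives -2 > -11. Violating.
Others bid (2, 2, 11, 11): truth gives -11; bid 2 gives -2 > -11. Violating.
Others bid (2, 2, 11, 13): truth gives -11; bid 2 gives -2 > -11. Violating.
Others bid (2, 2, 2, 2): truth gives 0; no alternative beats it.
Others bid (2, 2, 2, 11): truth gives 0; no alternative beats it.
(Checking all 81 profiles: 79 have a profitable deviation, 2 do not.)

79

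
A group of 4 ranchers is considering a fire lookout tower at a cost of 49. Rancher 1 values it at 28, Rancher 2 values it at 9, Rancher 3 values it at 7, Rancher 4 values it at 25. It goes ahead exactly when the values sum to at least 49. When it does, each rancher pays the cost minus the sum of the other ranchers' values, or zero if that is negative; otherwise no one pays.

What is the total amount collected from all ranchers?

Total value 69 ≥ cost 49, so it is built.
Rancher 1: others sum to 41; max(0, 49 - 41) = 8.
Rancher 2: others sum to 60; max(0, 49 - 60) = 0.
Rancher 3: others sum to 62; max(0, 49 - 62) = 0.
Rancher 4: others sum to 44; max(0, 49 - 44) = 5.
Total collected = 8 + 0 + 0 + 5 = 13.

13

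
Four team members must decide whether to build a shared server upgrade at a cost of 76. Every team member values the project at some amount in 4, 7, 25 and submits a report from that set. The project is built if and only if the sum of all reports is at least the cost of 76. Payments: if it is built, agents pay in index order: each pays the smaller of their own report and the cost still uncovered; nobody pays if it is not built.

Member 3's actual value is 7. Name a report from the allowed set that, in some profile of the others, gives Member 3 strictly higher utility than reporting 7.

4

Suppose Member 1 reports 25, Member 2 reports 25 and Member 4 reports 25.
Report 7: project built, pays 7, utility 7 - 7 = 0.
Report 4: project built, pays 4, utility 7 - 4 = 3.
So reporting 4 beats truth here (3 > 0).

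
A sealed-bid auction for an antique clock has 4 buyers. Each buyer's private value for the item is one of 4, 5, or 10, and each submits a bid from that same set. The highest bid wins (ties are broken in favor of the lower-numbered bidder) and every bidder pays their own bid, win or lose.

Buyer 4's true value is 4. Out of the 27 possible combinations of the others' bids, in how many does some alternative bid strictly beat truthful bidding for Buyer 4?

1

Others bid (4, 4, 4): truth gives -4; bid 5 gives -1 > -4. Violating.
Others bid (4, 4, 5): truth gives -4; no alternative beats it.
Others bid (4, 4, 10): truth gives -4; no alternative beats it.
(Checking all 27 profiles: 1 has a profitable deviation, 26 do not.)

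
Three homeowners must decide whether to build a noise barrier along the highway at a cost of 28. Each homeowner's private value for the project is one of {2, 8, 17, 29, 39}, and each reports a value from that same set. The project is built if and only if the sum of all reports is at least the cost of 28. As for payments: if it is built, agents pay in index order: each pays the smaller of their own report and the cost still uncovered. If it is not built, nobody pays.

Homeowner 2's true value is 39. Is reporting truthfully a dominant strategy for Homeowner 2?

Consider the case where Homeowner 1 reports 2 and Homeowner 3 reports 17.
Truthful report 39: project built, pays 26, utility 39 - 26 = 13.
Report 17 instead: project built, pays 17, utility 39 - 17 = 22.
Since 22 > 13, reporting 17 is strictly better here, so truthful reporting is not dominant.

No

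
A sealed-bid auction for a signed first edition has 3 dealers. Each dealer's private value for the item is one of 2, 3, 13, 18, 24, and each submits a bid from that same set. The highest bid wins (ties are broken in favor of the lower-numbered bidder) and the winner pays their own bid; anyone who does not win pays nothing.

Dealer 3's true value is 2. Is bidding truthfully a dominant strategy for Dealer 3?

Yes

Check each profile of the others' bids and compare truth against every alternative bid.
Others bid (2, 2): truth gives 0, best alternative gives -1.
Others bid (2, 3): truth gives 0, best alternative gives 0.
Others bid (2, 13): truth gives 0, best alternative gives 0.
Others bid (2, 18): truth gives 0, best alternative gives 0.
Others bid (2, 24): truth gives 0, best alternative gives 0.
Others bid (3, 2): truth gives 0, best alternative gives 0.
(Remaining 19 profiles checked similarly; truth is weakly best in each.)
In every case the truthful bid is at least as good as any alternative, so it is a dominant strategy.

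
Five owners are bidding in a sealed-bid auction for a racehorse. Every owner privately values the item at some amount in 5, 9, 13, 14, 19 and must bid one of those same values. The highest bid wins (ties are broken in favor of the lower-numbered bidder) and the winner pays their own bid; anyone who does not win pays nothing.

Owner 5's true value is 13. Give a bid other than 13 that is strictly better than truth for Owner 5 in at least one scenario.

Suppose Owner 1 bids 5, Owner 2 bids 5, Owner 3 bids 5 and Owner 4 bids 5.
Bid 13: wins, pays 13, utility 13 - 13 = 0.
Bid 9: wins, pays 9, utility 13 - 9 = 4.
So bidding 9 beats truth here (4 > 0).

9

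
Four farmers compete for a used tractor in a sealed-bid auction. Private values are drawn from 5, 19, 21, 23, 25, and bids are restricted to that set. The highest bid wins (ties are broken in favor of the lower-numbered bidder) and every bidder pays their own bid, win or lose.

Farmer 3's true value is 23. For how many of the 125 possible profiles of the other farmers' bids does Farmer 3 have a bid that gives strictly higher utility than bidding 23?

Others bid (5, 5, 5): truth gives 0; bid 19 gives 4 > 0. Violating.
Others bid (5, 5, 19): truth gives 0; bid 19 gives 4 > 0. Violating.
Others bid (5, 5, 21): truth gives 0; bid 21 gives 2 > 0. Violating.
Others bid (5, 5, 25): truth gives -23; bid 25 gives -2 > -23. Violating.
Others bid (5, 5, 23): truth gives 0; no alternative beats it.
Others bid (5, 19, 23): truth gives 0; no alternative beats it.
(Checking all 125 profiles: 101 have a profitable deviation, 24 do not.)

101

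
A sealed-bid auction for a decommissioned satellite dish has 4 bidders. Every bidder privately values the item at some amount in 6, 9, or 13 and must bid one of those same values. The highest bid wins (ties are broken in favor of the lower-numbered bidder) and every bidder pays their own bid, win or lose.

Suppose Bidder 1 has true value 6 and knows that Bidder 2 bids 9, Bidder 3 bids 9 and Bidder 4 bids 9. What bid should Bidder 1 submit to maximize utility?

9

Bid 6: loses but pays 6, utility -6.
Bid 9: wins, pays 9, utility 6 - 9 = -3.
Bid 13: wins, pays 13, utility 6 - 13 = -7.
The best choice is 9 with utility -3.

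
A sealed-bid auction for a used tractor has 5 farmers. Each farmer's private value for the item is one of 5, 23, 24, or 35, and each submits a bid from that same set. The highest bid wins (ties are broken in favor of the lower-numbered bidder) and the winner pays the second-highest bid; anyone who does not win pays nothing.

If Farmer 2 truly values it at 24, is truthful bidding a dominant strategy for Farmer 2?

Yes

Check each profile of the others' bids and compare truth against every alternative bid.
Others bid (5, 5, 5, 5): truth gives 19, best alternative gives 19.
Others bid (5, 5, 5, 23): truth gives 1, best alternative gives 1.
Others bid (5, 5, 23, 5): truth gives 1, best alternative gives 1.
Others bid (5, 5, 23, 23): truth gives 1, best alternative gives 1.
Others bid (5, 23, 5, 5): truth gives 1, best alternative gives 1.
Others bid (5, 23, 5, 23): truth gives 1, best alternative gives 1.
(Remaining 250 profiles checked similarly; truth is weakly best in each.)
In every case the truthful bid is at least as good as any alternative, so it is a dominant strategy.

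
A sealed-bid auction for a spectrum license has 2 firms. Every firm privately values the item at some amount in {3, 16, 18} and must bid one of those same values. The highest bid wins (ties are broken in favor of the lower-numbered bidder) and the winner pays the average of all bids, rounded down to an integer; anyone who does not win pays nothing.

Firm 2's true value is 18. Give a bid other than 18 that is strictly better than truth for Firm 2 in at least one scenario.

Suppose Firm 1 bids 3.
Bid 18: wins, pays 10, utility 18 - 10 = 8.
Bid 16: wins, pays 9, utility 18 - 9 = 9.
So bidding 16 beats truth here (9 > 8).

16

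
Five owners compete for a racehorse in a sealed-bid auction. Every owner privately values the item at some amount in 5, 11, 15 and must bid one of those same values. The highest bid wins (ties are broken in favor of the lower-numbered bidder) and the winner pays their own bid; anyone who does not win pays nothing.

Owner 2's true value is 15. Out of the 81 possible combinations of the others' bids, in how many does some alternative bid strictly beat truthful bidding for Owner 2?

Others bid (5, 5, 5, 5): truth gives 0; bid 11 gives 4 > 0. Violating.
Others bid (5, 5, 5, 11): truth gives 0; bid 11 gives 4 > 0. Violating.
Others bid (5, 5, 11, 5): truth gives 0; bid 11 gives 4 > 0. Violating.
Others bid (5, 5, 11, 11): truth gives 0; bid 11 gives 4 > 0. Violating.
Others bid (5, 5, 5, 15): truth gives 0; no alternative beats it.
Others bid (5, 5, 11, 15): truth gives 0; no alternative beats it.
(Checking all 81 profiles: 8 have a profitable deviation, 73 do not.)

8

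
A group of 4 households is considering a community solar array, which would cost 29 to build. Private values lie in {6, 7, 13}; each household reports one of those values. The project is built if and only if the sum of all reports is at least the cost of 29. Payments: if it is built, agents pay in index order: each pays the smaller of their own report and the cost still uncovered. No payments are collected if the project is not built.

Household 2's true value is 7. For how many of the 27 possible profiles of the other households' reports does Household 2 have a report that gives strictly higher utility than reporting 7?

19

Others report (6, 6, 13): truth gives 0; report 6 gives 1 > 0. Violating.
Others report (6, 7, 13): truth gives 0; report 6 gives 1 > 0. Violating.
Others report (6, 13, 6): truth gives 0; report 6 gives 1 > 0. Violating.
Others report (6, 13, 7): truth gives 0; report 6 gives 1 > 0. Violating.
Others report (6, 6, 6): truth gives 0; no alternative beats it.
Others report (6, 6, 7): truth gives 0; no alternative beats it.
(Checking all 27 profiles: 19 have a profitable deviation, 8 do not.)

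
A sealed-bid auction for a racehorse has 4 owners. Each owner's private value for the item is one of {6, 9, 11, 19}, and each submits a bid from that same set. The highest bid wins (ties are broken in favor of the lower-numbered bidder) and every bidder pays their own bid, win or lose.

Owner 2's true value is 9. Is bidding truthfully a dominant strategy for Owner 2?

No

Consider the case where Owner 1 bids 6, Owner 3 bids 6 and Owner 4 bids 11.
Truthful bid 9: loses but pays 9, utility -9.
Bid 6 instead: loses but pays 6, utility -6.
Since -6 > -9, bidding 6 is strictly better here, so truthful bidding is not dominant.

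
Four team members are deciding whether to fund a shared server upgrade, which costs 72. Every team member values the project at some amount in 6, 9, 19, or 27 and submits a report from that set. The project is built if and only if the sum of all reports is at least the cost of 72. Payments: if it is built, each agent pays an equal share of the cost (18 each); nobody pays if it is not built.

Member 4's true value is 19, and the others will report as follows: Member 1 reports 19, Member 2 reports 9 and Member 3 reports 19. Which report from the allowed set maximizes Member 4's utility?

27

Report 6: project not built, utility 0.
Report 9: project not built, utility 0.
Report 19: project not built, utility 0.
Report 27: project built, pays 18, utility 19 - 18 = 1.
The best choice is 27 with utility 1.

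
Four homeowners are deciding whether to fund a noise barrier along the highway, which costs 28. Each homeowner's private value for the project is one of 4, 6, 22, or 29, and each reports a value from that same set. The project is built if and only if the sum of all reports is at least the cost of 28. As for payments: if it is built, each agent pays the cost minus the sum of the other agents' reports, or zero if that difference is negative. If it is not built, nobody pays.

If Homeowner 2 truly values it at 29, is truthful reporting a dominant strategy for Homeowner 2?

Check each profile of the others' reports and compare truth against every alternative report.
Others report (4, 4, 22): truth gives 29, best alternative gives 29.
Others report (4, 4, 29): truth gives 29, best alternative gives 29.
Others report (4, 6, 22): truth gives 29, best alternative gives 29.
Others report (4, 6, 29): truth gives 29, best alternative gives 29.
Others report (4, 22, 4): truth gives 29, best alternative gives 29.
Others report (4, 22, 6): truth gives 29, best alternative gives 29.
(Remaining 58 profiles checked similarly; truth is weakly best in each.)
In every case the truthful report is at least as good as any alternative, so it is a dominant strategy.

Yes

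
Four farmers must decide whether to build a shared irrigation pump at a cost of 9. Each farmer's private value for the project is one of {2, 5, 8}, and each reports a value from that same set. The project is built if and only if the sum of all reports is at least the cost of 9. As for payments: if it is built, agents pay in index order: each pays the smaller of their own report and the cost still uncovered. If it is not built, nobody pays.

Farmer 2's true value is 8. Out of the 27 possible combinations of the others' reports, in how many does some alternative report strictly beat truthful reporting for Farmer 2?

Others report (2, 2, 2): truth gives 1; report 5 gives 3 > 1. Violating.
Others report (2, 2, 5): truth gives 1; report 2 gives 6 > 1. Violating.
Others report (2, 2, 8): truth gives 1; report 2 gives 6 > 1. Violating.
Others report (2, 5, 2): truth gives 1; report 2 gives 6 > 1. Violating.
Others report (8, 2, 2): truth gives 7; no alternative beats it.
Others report (8, 2, 5): truth gives 7; no alternative beats it.
(Checking all 27 profiles: 18 have a profitable deviation, 9 do not.)

18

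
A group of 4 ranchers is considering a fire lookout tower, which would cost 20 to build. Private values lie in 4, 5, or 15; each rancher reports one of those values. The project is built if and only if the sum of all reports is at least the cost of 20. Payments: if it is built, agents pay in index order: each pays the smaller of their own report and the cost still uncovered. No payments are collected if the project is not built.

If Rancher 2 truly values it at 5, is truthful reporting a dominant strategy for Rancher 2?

No

Consider the case where Rancher 1 reports 4, Rancher 3 reports 4 and Rancher 4 reports 15.
Truthful report 5: project built, pays 5, utility 5 - 5 = 0.
Report 4 instead: project built, pays 4, utility 5 - 4 = 1.
Since 1 > 0, reporting 4 is strictly better here, so truthful reporting is not dominant.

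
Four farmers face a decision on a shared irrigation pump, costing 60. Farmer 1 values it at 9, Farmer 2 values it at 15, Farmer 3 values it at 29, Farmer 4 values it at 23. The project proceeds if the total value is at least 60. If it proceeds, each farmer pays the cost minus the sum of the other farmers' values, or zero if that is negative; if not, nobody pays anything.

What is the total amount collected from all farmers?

20

Total value 76 ≥ cost 60, so it is built.
Farmer 1: others sum to 67; max(0, 60 - 67) = 0.
Farmer 2: others sum to 61; max(0, 60 - 61) = 0.
Farmer 3: others sum to 47; max(0, 60 - 47) = 13.
Farmer 4: others sum to 53; max(0, 60 - 53) = 7.
Total collected = 0 + 0 + 13 + 7 = 20.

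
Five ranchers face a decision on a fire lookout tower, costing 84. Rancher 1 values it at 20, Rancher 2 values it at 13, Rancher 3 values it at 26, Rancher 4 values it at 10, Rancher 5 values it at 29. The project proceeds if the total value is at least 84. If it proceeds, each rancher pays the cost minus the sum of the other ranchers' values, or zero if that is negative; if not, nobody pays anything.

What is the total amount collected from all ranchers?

33

Total value 98 ≥ cost 84, so it is built.
Rancher 1: others sum to 78; max(0, 84 - 78) = 6.
Rancher 2: others sum to 85; max(0, 84 - 85) = 0.
Rancher 3: others sum to 72; max(0, 84 - 72) = 12.
Rancher 4: others sum to 88; max(0, 84 - 88) = 0.
Rancher 5: others sum to 69; max(0, 84 - 69) = 15.
Total collected = 6 + 0 + 12 + 0 + 15 = 33.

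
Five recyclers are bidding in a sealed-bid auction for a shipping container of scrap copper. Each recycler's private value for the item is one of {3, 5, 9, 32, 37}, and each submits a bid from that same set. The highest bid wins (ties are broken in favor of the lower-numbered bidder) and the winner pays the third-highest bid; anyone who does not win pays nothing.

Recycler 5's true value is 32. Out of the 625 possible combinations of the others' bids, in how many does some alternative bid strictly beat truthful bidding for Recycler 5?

108

Others bid (3, 3, 3, 32): truth gives 0; bid 37 gives 29 > 0. Violating.
Others bid (3, 3, 5, 32): truth gives 0; bid 37 gives 27 > 0. Violating.
Others bid (3, 3, 9, 32): truth gives 0; bid 37 gives 23 > 0. Violating.
Others bid (3, 3, 32, 3): truth gives 0; bid 37 gives 29 > 0. Violating.
Others bid (3, 3, 3, 3): truth gives 29; no alternative beats it.
Others bid (3, 3, 3, 5): truth gives 29; no alternative beats it.
(Checking all 625 profiles: 108 have a profitable deviation, 517 do not.)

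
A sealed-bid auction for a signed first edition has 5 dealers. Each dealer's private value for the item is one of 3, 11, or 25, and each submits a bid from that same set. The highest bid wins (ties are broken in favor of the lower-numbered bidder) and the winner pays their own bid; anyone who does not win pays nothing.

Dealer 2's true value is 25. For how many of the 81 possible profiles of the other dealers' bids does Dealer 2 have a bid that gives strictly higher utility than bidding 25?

8

Others bid (3, 3, 3, 3): truth gives 0; bid 11 gives 14 > 0. Violating.
Others bid (3, 3, 3, 11): truth gives 0; bid 11 gives 14 > 0. Violating.
Others bid (3, 3, 11, 3): truth gives 0; bid 11 gives 14 > 0. Violating.
Others bid (3, 3, 11, 11): truth gives 0; bid 11 gives 14 > 0. Violating.
Others bid (3, 3, 3, 25): truth gives 0; no alternative beats it.
Others bid (3, 3, 11, 25): truth gives 0; no alternative beats it.
(Checking all 81 profiles: 8 have a profitable deviation, 73 do not.)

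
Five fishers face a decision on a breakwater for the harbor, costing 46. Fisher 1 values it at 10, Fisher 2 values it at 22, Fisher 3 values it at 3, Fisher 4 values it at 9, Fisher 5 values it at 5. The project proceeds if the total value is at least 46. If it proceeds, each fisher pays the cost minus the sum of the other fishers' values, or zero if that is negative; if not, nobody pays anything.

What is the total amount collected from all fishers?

34

Total value 49 ≥ cost 46, so it is built.
Fisher 1: others sum to 39; max(0, 46 - 39) = 7.
Fisher 2: others sum to 27; max(0, 46 - 27) = 19.
Fisher 3: others sum to 46; max(0, 46 - 46) = 0.
Fisher 4: others sum to 40; max(0, 46 - 40) = 6.
Fisher 5: others sum to 44; max(0, 46 - 44) = 2.
Total collected = 7 + 19 + 0 + 6 + 2 = 34.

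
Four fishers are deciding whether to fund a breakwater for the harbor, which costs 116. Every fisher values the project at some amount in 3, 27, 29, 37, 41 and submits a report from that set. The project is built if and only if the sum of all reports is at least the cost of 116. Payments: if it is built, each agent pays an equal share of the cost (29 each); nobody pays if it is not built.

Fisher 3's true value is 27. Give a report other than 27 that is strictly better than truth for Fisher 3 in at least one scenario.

3

Suppose Fisher 1 reports 27, Fisher 2 reports 27 and Fisher 4 reports 37.
Report 27: project built, pays 29, utility 27 - 29 = -2.
Report 3: project not built, utility 0.
So reporting 3 beats truth here (0 > -2).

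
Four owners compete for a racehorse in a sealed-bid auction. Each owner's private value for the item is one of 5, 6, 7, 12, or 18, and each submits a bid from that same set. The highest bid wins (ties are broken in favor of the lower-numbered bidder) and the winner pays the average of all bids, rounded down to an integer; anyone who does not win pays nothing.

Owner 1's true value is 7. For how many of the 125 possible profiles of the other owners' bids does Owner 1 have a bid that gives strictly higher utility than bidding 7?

3

Others bid (5, 6, 6): truth gives 1; bid 6 gives 2 > 1. Violating.
Others bid (6, 5, 6): truth gives 1; bid 6 gives 2 > 1. Violating.
Others bid (6, 6, 5): truth gives 1; bid 6 gives 2 > 1. Violating.
Others bid (5, 5, 5): truth gives 2; no alternative beats it.
Others bid (5, 5, 6): truth gives 2; no alternative beats it.
(Checking all 125 profiles: 3 have a profitable deviation, 122 do not.)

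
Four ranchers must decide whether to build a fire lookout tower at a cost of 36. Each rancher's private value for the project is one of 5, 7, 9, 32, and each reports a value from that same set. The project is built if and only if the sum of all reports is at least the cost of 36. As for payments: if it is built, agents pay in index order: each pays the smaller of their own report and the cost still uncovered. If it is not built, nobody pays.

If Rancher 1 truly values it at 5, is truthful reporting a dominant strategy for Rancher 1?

Yes

Check each profile of the others' reports and compare truth against every alternative report.
Others report (5, 5, 32): truth gives 0, best alternative gives -2.
Others report (5, 7, 32): truth gives 0, best alternative gives -2.
Others report (5, 9, 32): truth gives 0, best alternative gives -2.
Others report (5, 32, 5): truth gives 0, best alternative gives -2.
Others report (5, 32, 7): truth gives 0, best alternative gives -2.
Others report (5, 32, 9): truth gives 0, best alternative gives -2.
(Remaining 58 profiles checked similarly; truth is weakly best in each.)
In every case the truthful report is at least as good as any alternative, so it is a dominant strategy.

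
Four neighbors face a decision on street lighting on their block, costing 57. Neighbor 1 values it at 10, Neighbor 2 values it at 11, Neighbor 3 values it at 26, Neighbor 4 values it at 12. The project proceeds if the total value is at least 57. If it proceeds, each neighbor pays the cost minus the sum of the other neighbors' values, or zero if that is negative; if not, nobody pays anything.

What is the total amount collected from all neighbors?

Total value 59 ≥ cost 57, so it is built.
Neighbor 1: others sum to 49; max(0, 57 - 49) = 8.
Neighbor 2: others sum to 48; max(0, 57 - 48) = 9.
Neighbor 3: others sum to 33; max(0, 57 - 33) = 24.
Neighbor 4: others sum to 47; max(0, 57 - 47) = 10.
Total collected = 8 + 9 + 24 + 10 = 51.

51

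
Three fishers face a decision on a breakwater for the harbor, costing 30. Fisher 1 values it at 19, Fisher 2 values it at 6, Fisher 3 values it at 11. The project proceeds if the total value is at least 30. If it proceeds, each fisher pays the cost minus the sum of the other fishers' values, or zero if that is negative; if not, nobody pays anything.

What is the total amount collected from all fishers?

18

Total value 36 ≥ cost 30, so it is built.
Fisher 1: others sum to 17; max(0, 30 - 17) = 13.
Fisher 2: others sum to 30; max(0, 30 - 30) = 0.
Fisher 3: others sum to 25; max(0, 30 - 25) = 5.
Total collected = 13 + 0 + 5 = 18.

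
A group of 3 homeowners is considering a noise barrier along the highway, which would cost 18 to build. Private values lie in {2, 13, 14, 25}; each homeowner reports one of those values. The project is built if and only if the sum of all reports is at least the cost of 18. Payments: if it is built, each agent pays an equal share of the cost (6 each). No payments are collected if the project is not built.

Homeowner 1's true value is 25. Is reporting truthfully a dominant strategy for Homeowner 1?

Yes

Check each profile of the others' reports and compare truth against every alternative report.
Others report (2, 2): truth gives 19, best alternative gives 19.
Others report (2, 13): truth gives 19, best alternative gives 19.
Others report (2, 14): truth gives 19, best alternative gives 19.
Others report (2, 25): truth gives 19, best alternative gives 19.
Others report (13, 2): truth gives 19, best alternative gives 19.
Others report (13, 13): truth gives 19, best alternative gives 19.
(Remaining 10 profiles checked similarly; truth is weakly best in each.)
In every case the truthful report is at least as good as any alternative, so it is a dominant strategy.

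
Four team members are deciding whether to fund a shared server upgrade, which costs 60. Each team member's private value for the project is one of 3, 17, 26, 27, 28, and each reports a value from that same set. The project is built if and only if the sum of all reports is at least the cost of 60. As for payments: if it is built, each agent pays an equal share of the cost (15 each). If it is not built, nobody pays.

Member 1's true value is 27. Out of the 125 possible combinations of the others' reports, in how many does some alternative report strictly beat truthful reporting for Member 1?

Others report (3, 3, 26): truth gives 0; report 28 gives 12 > 0. Violating.
Others report (3, 26, 3): truth gives 0; report 28 gives 12 > 0. Violating.
Others report (26, 3, 3): truth gives 0; report 28 gives 12 > 0. Violating.
Others report (3, 3, 3): truth gives 0; no alternative beats it.
Others report (3, 3, 17): truth gives 0; no alternative beats it.
(Checking all 125 profiles: 3 have a profitable deviation, 122 do not.)

3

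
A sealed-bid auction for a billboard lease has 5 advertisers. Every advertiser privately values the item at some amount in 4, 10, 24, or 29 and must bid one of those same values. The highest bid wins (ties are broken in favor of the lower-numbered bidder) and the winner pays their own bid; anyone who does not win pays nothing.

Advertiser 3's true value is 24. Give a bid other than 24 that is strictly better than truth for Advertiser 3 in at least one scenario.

Suppose Advertiser 1 bids 4, Advertiser 2 bids 4, Advertiser 4 bids 4 and Advertiser 5 bids 4.
Bid 24: wins, pays 24, utility 24 - 24 = 0.
Bid 10: wins, pays 10, utility 24 - 10 = 14.
So bidding 10 beats truth here (14 > 0).

10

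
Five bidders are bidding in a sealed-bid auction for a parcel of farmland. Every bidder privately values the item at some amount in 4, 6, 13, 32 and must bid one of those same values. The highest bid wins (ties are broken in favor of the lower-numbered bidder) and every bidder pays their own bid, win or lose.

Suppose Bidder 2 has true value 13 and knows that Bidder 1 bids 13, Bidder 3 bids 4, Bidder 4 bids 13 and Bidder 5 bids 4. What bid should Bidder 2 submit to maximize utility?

4

Bid 4: loses but pays 4, utility -4.
Bid 6: loses but pays 6, utility -6.
Bid 13: loses but pays 13, utility -13.
Bid 32: wins, pays 32, utility 13 - 32 = -19.
The best choice is 4 with utility -4.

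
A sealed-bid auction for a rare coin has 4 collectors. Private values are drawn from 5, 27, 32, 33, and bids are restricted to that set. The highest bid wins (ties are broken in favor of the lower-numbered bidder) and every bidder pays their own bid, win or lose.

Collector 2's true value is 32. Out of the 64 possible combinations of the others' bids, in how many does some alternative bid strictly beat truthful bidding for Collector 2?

Others bid (5, 5, 5): truth gives 0; bid 27 gives 5 > 0. Violating.
Others bid (5, 5, 27): truth gives 0; bid 27 gives 5 > 0. Violating.
Others bid (5, 5, 33): truth gives -32; bid 33 gives -1 > -32. Violating.
Others bid (5, 27, 5): truth gives 0; bid 27 gives 5 > 0. Violating.
Others bid (5, 5, 32): truth gives 0; no alternative beats it.
Others bid (5, 27, 32): truth gives 0; no alternative beats it.
(Checking all 64 profiles: 50 have a profitable deviation, 14 do not.)

50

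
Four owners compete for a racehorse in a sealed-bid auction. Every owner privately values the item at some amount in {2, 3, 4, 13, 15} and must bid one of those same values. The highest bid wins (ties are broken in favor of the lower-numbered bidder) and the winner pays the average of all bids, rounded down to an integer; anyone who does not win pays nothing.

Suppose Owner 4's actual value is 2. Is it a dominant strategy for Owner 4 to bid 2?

Yes

Check each profile of the others' bids and compare truth against every alternative bid.
Others bid (2, 2, 2): truth gives 0, best alternative gives 0.
Others bid (2, 2, 3): truth gives 0, best alternative gives 0.
Others bid (2, 2, 4): truth gives 0, best alternative gives 0.
Others bid (2, 2, 13): truth gives 0, best alternative gives 0.
Others bid (2, 2, 15): truth gives 0, best alternative gives 0.
Others bid (2, 3, 2): truth gives 0, best alternative gives 0.
(Remaining 119 profiles checked similarly; truth is weakly best in each.)
In every case the truthful bid is at least as good as any alternative, so it is a dominant strategy.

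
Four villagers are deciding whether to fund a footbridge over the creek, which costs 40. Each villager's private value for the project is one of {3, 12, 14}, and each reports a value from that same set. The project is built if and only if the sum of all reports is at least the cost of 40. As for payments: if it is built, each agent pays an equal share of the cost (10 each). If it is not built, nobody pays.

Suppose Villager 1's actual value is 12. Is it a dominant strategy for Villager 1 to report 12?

Consider the case where Villager 2 reports 3, Villager 3 reports 12 and Villager 4 reports 12.
Truthful report 12: project not built, utility 0.
Report 14 instead: project built, pays 10, utility 12 - 10 = 2.
Since 2 > 0, reporting 14 is strictly better here, so truthful reporting is not dominant.

No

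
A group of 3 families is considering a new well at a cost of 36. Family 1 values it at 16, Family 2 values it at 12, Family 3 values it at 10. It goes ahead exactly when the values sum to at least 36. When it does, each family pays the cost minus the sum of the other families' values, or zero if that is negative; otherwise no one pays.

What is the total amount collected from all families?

Total value 38 ≥ cost 36, so it is built.
Family 1: others sum to 22; max(0, 36 - 22) = 14.
Family 2: others sum to 26; max(0, 36 - 26) = 10.
Family 3: others sum to 28; max(0, 36 - 28) = 8.
Total collected = 14 + 10 + 8 = 32.

32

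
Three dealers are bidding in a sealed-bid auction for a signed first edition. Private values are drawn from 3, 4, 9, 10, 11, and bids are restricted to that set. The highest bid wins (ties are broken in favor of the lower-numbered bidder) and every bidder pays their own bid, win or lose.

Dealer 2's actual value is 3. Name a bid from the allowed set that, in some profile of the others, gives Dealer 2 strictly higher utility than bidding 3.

Suppose Dealer 1 bids 3 and Dealer 3 bids 3.
Bid 3: loses but pays 3, utility -3.
Bid 4: wins, pays 4, utility 3 - 4 = -1.
So bidding 4 beats truth here (-1 > -3).

4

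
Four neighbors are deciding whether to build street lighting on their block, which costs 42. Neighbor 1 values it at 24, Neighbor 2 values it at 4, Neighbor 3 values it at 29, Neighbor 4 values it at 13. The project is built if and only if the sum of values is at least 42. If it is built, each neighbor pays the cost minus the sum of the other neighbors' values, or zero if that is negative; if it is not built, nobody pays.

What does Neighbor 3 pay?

1

Total value 70 ≥ cost 42, so the project is built.
The other neighbors' values sum to 41.
Cost minus that sum is 42 - 41 = 1.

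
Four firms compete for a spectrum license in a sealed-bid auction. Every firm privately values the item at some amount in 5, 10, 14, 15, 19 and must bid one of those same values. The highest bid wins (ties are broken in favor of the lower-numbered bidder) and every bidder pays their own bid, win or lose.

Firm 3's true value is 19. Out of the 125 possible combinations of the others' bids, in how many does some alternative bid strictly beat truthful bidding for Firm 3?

81

Others bid (5, 5, 5): truth gives 0; bid 10 gives 9 > 0. Violating.
Others bid (5, 5, 10): truth gives 0; bid 10 gives 9 > 0. Violating.
Others bid (5, 5, 14): truth gives 0; bid 14 gives 5 > 0. Violating.
Others bid (5, 5, 15): truth gives 0; bid 15 gives 4 > 0. Violating.
Others bid (5, 5, 19): truth gives 0; no alternative beats it.
Others bid (5, 10, 19): truth gives 0; no alternative beats it.
(Checking all 125 profiles: 81 have a profitable deviation, 44 do not.)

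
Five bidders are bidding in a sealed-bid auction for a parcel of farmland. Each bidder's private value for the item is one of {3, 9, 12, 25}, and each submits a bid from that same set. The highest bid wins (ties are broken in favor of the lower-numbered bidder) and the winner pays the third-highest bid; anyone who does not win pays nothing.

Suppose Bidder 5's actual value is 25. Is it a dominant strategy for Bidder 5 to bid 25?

Yes

Check each profile of the others' bids and compare truth against every alternative bid.
Others bid (3, 3, 3, 12): truth gives 22, best alternative gives 0.
Others bid (3, 3, 12, 3): truth gives 22, best alternative gives 0.
Others bid (3, 12, 3, 3): truth gives 22, best alternative gives 0.
Others bid (12, 3, 3, 3): truth gives 22, best alternative gives 0.
Others bid (3, 3, 9, 12): truth gives 16, best alternative gives 0.
Others bid (3, 3, 12, 9): truth gives 16, best alternative gives 0.
(Remaining 250 profiles checked similarly; truth is weakly best in each.)
In every case the truthful bid is at least as good as any alternative, so it is a dominant strategy.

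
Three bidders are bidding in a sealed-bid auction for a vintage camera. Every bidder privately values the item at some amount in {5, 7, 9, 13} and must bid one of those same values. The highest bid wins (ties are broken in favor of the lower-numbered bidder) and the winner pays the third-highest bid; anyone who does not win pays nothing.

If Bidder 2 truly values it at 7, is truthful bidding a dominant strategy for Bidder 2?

Consider the case where Bidder 1 bids 5 and Bidder 3 bids 9.
Truthful bid 7: loses, pays 0, utility 0.
Bid 9 instead: wins, pays 5, utility 7 - 5 = 2.
Since 2 > 0, bidding 9 is strictly better here, so truthful bidding is not dominant.

No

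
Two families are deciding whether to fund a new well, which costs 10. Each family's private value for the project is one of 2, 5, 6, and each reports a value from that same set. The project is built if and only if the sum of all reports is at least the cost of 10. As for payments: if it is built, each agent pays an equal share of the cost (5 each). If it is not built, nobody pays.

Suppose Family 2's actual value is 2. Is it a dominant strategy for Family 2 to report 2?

Yes

Check each profile of the others' reports and compare truth against every alternative report.
Others report (5): truth gives 0, best alternative gives -3.
Others report (6): truth gives 0, best alternative gives -3.
Others report (2): truth gives 0, best alternative gives 0.
In every case the truthful report is at least as good as any alternative, so it is a dominant strategy.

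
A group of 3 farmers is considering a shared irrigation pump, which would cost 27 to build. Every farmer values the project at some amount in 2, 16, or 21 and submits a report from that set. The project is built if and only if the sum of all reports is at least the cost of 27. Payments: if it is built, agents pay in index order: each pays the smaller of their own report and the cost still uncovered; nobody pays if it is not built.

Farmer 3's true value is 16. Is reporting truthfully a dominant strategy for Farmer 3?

Check each profile of the others' reports and compare truth against every alternative report.
Others report (16, 16): truth gives 16, best alternative gives 16.
Others report (16, 21): truth gives 16, best alternative gives 16.
Others report (21, 16): truth gives 16, best alternative gives 16.
Others report (21, 21): truth gives 16, best alternative gives 16.
Others report (2, 21): truth gives 12, best alternative gives 12.
Others report (21, 2): truth gives 12, best alternative gives 12.
(Remaining 3 profiles checked similarly; truth is weakly best in each.)
In every case the truthful report is at least as good as any alternative, so it is a dominant strategy.

Yes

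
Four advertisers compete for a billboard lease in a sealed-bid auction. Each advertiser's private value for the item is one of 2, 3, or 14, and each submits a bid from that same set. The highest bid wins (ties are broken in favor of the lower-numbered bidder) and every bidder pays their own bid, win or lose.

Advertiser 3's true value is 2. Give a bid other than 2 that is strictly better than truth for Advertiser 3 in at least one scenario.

3

Suppose Advertiser 1 bids 2, Advertiser 2 bids 2 and Advertiser 4 bids 2.
Bid 2: loses but pays 2, utility -2.
Bid 3: wins, pays 3, utility 2 - 3 = -1.
So bidding 3 beats truth here (-1 > -2).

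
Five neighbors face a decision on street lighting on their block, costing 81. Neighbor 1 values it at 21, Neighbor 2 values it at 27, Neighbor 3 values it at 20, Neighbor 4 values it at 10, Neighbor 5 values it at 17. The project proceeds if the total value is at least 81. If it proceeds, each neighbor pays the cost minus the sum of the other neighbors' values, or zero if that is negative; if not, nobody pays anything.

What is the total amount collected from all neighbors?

29

Total value 95 ≥ cost 81, so it is built.
Neighbor 1: others sum to 74; max(0, 81 - 74) = 7.
Neighbor 2: others sum to 68; max(0, 81 - 68) = 13.
Neighbor 3: others sum to 75; max(0, 81 - 75) = 6.
Neighbor 4: others sum to 85; max(0, 81 - 85) = 0.
Neighbor 5: others sum to 78; max(0, 81 - 78) = 3.
Total collected = 7 + 13 + 6 + 0 + 3 = 29.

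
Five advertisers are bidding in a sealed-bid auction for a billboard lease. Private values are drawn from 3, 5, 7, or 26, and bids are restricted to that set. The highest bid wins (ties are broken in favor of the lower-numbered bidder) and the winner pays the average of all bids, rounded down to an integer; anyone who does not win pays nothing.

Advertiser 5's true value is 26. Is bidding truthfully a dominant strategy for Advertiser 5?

No

Consider the case where Advertiser 1 bids 3, Advertiser 2 bids 3, Advertiser 3 bids 3 and Advertiser 4 bids 3.
Truthful bid 26: wins, pays 7, utility 26 - 7 = 19.
Bid 5 instead: wins, pays 3, utility 26 - 3 = 23.
Since 23 > 19, bidding 5 is strictly better here, so truthful bidding is not dominant.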